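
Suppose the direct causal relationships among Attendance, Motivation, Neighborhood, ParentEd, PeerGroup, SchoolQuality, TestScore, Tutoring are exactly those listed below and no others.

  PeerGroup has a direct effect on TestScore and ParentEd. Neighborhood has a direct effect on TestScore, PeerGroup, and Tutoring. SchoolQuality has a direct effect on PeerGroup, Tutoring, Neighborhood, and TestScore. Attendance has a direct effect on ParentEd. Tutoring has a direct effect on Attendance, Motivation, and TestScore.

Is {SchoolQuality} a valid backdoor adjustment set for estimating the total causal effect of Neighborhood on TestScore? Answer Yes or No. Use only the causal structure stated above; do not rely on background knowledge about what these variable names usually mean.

Yes

Backdoor paths from Neighborhood to TestScore (paths whose first edge points into Neighborhood):
  P1: Neighborhood <- SchoolQuality -> Tutoring -> Attendance -> ParentEd <- PeerGroup -> TestScore
  P2: Neighborhood <- SchoolQuality -> Tutoring -> TestScore
  P3: Neighborhood <- SchoolQuality -> PeerGroup -> TestScore
  P4: Neighborhood <- SchoolQuality -> PeerGroup -> ParentEd <- Attendance <- Tutoring -> TestScore
  P5: Neighborhood <- SchoolQuality -> TestScore
Condition 1 (no descendant of Neighborhood in the set): holds — descendants of Neighborhood are {Attendance, Motivation, ParentEd, PeerGroup, TestScore, Tutoring}; none are in {SchoolQuality}.
Condition 2 (every backdoor path blocked by {SchoolQuality}):
  P1: blocked at fork node SchoolQuality ∈ conditioning set.
  P2: blocked at fork node SchoolQuality ∈ conditioning set.
  P3: blocked at fork node SchoolQuality ∈ conditioning set.
  P4: blocked at fork node SchoolQuality ∈ conditioning set.
  P5: blocked at fork node SchoolQuality ∈ conditioning set.
{SchoolQuality} satisfies the backdoor criterion.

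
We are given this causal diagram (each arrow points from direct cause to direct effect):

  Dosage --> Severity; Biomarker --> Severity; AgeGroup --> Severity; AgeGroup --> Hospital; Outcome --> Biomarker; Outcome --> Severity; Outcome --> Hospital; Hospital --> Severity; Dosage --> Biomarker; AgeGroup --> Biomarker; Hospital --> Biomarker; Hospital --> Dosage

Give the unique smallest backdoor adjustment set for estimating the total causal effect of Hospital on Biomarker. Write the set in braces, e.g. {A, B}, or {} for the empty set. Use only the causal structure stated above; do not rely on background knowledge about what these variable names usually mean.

{AgeGroup, Outcome}

Variables eligible for adjustment (non-descendants of Hospital, excluding Hospital and Biomarker): {AgeGroup, Outcome}.
Backdoor paths from Hospital to Biomarker:
  P1: Hospital <- AgeGroup -> Biomarker
  P2: Hospital <- AgeGroup -> Severity <- Outcome -> Biomarker
  P3: Hospital <- AgeGroup -> Severity <- Dosage -> Biomarker
  P4: Hospital <- AgeGroup -> Severity <- Biomarker
  P5: Hospital <- Outcome -> Biomarker
  P6: Hospital <- Outcome -> Severity <- AgeGroup -> Biomarker
  P7: Hospital <- Outcome -> Severity <- Dosage -> Biomarker
  P8: Hospital <- Outcome -> Severity <- Biomarker
The empty set is not sufficient: P1 (Hospital <- AgeGroup -> Biomarker) has no collider blocking it and no conditioned non-collider, so it is open.
Try {AgeGroup, Outcome}:
  P1: blocked at fork node AgeGroup ∈ conditioning set.
  P2: blocked at fork node AgeGroup ∈ conditioning set.
  P3: blocked at fork node AgeGroup ∈ conditioning set.
  P4: blocked at fork node AgeGroup ∈ conditioning set.
  P5: blocked at fork node Outcome ∈ conditioning set.
  P6: blocked at fork node Outcome ∈ conditioning set.
  P7: blocked at fork node Outcome ∈ conditioning set.
  P8: blocked at fork node Outcome ∈ conditioning set.
{AgeGroup, Outcome} contains no descendant of Hospital and blocks every backdoor path.
Every element of {AgeGroup, Outcome} is needed (dropping AgeGroup leaves P1 open; dropping Outcome leaves P5 open), so no proper subset is valid.
Among all size-2 subsets of the eligible variables, only {AgeGroup, Outcome} blocks every backdoor path, so it is the unique smallest valid adjustment set.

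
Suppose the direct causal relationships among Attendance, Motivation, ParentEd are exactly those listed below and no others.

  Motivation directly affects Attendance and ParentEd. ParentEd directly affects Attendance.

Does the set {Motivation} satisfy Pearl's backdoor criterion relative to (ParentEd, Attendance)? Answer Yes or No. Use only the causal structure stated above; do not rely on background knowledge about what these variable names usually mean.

Yes

Backdoor paths from ParentEd to Attendance (paths whose first edge points into ParentEd):
  P1: ParentEd <- Motivation -> Attendance
Condition 1 (no descendant of ParentEd in the set): holds — descendants of ParentEd are {Attendance}; none are in {Motivation}.
Condition 2 (every backdoor path blocked by {Motivation}):
  P1: blocked at fork node Motivation ∈ conditioning set.
{Motivation} satisfies the backdoor criterion.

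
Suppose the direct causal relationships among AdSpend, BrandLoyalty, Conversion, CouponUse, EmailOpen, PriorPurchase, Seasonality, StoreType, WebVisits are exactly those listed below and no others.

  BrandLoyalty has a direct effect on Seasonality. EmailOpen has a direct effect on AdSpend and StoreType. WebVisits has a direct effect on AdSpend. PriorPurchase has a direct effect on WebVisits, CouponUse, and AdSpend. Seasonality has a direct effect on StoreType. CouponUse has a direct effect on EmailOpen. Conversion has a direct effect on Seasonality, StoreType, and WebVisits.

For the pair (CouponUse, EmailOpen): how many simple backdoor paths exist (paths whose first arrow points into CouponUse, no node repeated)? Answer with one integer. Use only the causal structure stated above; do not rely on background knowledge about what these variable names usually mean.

A backdoor path from CouponUse to EmailOpen is any simple undirected path whose first edge points into CouponUse (i.e. leaves CouponUse via a parent).
Parents of CouponUse: {PriorPurchase}.
Enumerating:
  P1: CouponUse <- PriorPurchase -> WebVisits <- Conversion -> Seasonality -> StoreType <- EmailOpen
  P2: CouponUse <- PriorPurchase -> WebVisits <- Conversion -> StoreType <- EmailOpen
  P3: CouponUse <- PriorPurchase -> WebVisits -> AdSpend <- EmailOpen
  P4: CouponUse <- PriorPurchase -> AdSpend <- WebVisits <- Conversion -> Seasonality -> StoreType <- EmailOpen
  P5: CouponUse <- PriorPurchase -> AdSpend <- WebVisits <- Conversion -> StoreType <- EmailOpen
  P6: CouponUse <- PriorPurchase -> AdSpend <- EmailOpen
That exhausts the simple backdoor paths. Count: 6.

6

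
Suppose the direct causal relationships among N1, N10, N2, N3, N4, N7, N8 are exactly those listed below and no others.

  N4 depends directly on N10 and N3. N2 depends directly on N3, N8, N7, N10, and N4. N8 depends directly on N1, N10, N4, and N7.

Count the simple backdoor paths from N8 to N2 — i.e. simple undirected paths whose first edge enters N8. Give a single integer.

A backdoor path from N8 to N2 is any simple undirected path whose first edge points into N8 (i.e. leaves N8 via a parent).
Parents of N8: {N1, N10, N4, N7}.
Enumerating:
  P1: N8 <- N10 -> N4 <- N3 -> N2
  P2: N8 <- N10 -> N4 -> N2
  P3: N8 <- N10 -> N2
  P4: N8 <- N7 -> N2
  P5: N8 <- N4 <- N10 -> N2
  P6: N8 <- N4 <- N3 -> N2
  P7: N8 <- N4 -> N2
That exhausts the simple backdoor paths. Count: 7.

7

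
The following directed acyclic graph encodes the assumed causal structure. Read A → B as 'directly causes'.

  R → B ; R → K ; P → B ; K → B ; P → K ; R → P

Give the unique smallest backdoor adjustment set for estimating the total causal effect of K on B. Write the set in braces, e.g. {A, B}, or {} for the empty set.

{P, R}

Variables eligible for adjustment (non-descendants of K, excluding K and B): {P, R}.
Backdoor paths from K to B:
  P1: K <- R -> P -> B
  P2: K <- R -> B
  P3: K <- P <- R -> B
  P4: K <- P -> B
The empty set is not sufficient: P1 (K <- R -> P -> B) has no collider blocking it and no conditioned non-collider, so it is open.
Try {P, R}:
  P1: blocked at fork node R ∈ conditioning set.
  P2: blocked at fork node R ∈ conditioning set.
  P3: blocked at chain node P ∈ conditioning set.
  P4: blocked at fork node P ∈ conditioning set.
{P, R} contains no descendant of K and blocks every backdoor path.
Every element of {P, R} is needed (dropping P leaves P4 open; dropping R leaves P2 open), so no proper subset is valid.
Among all size-2 subsets of the eligible variables, only {P, R} blocks every backdoor path, so it is the unique smallest valid adjustment set.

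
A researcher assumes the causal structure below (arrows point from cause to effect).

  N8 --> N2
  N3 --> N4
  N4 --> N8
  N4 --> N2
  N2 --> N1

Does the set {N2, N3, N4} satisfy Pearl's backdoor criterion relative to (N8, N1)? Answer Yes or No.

No

Backdoor paths from N8 to N1 (paths whose first edge points into N8):
  P1: N8 <- N4 -> N2 -> N1
Condition 1 (no descendant of N8 in the set): FAILS — N2 is a descendant of N8.
Condition 2 (every backdoor path blocked by {N2, N3, N4}):
  P1: blocked at fork node N4 ∈ conditioning set.
{N2, N3, N4} does not satisfy the backdoor criterion.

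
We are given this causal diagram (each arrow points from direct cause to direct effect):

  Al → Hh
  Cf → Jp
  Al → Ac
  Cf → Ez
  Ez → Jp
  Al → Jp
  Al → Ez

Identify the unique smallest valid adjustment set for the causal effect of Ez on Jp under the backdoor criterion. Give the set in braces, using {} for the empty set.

{Al, Cf}

Variables eligible for adjustment (non-descendants of Ez, excluding Ez and Jp): {Ac, Al, Cf, Hh}.
Backdoor paths from Ez to Jp:
  P1: Ez <- Al -> Jp
  P2: Ez <- Cf -> Jp
The empty set is not sufficient: P1 (Ez <- Al -> Jp) has no collider blocking it and no conditioned non-collider, so it is open.
Try {Al, Cf}:
  P1: blocked at fork node Al ∈ conditioning set.
  P2: blocked at fork node Cf ∈ conditioning set.
{Al, Cf} contains no descendant of Ez and blocks every backdoor path.
Every element of {Al, Cf} is needed (dropping Al leaves P1 open; dropping Cf leaves P2 open), so no proper subset is valid.
Among all size-2 subsets of the eligible variables, only {Al, Cf} blocks every backdoor path, so it is the unique smallest valid adjustment set.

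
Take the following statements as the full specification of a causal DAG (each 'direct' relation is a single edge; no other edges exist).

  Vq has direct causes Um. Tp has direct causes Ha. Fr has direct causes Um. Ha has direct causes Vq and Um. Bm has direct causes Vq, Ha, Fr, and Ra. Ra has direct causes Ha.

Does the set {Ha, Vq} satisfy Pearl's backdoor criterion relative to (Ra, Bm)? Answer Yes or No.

Yes

Backdoor paths from Ra to Bm (paths whose first edge points into Ra):
  P1: Ra <- Ha <- Um -> Fr -> Bm
  P2: Ra <- Ha <- Um -> Vq -> Bm
  P3: Ra <- Ha <- Vq <- Um -> Fr -> Bm
  P4: Ra <- Ha <- Vq -> Bm
  P5: Ra <- Ha -> Bm
Condition 1 (no descendant of Ra in the set): holds — descendants of Ra are {Bm}; none are in {Ha, Vq}.
Condition 2 (every backdoor path blocked by {Ha, Vq}):
  P1: blocked at chain node Ha ∈ conditioning set.
  P2: blocked at chain node Ha ∈ conditioning set.
  P3: blocked at chain node Ha ∈ conditioning set.
  P4: blocked at chain node Ha ∈ conditioning set.
  P5: blocked at fork node Ha ∈ conditioning set.
{Ha, Vq} satisfies the backdoor criterion.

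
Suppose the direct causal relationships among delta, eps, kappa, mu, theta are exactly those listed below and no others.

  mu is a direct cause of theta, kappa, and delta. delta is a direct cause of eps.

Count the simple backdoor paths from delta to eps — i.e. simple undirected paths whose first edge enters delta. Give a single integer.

0

A backdoor path from delta to eps is any simple undirected path whose first edge points into delta (i.e. leaves delta via a parent).
Parents of delta: {mu}.
No simple path from any parent of delta reaches eps without revisiting delta, so there are no backdoor paths.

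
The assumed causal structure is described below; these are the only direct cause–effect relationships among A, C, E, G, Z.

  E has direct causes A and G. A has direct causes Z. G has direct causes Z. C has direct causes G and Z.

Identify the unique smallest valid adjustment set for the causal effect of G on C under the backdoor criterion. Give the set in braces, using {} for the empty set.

Variables eligible for adjustment (non-descendants of G, excluding G and C): {A, Z}.
Backdoor paths from G to C:
  P1: G <- Z -> C
The empty set is not sufficient: P1 (G <- Z -> C) has no collider blocking it and no conditioned non-collider, so it is open.
Try {Z}:
  P1: blocked at fork node Z ∈ conditioning set.
{Z} contains no descendant of G and blocks every backdoor path.
No other singleton works — e.g. {A} leaves P1 open — so {Z} is the unique smallest valid adjustment set.

{Z}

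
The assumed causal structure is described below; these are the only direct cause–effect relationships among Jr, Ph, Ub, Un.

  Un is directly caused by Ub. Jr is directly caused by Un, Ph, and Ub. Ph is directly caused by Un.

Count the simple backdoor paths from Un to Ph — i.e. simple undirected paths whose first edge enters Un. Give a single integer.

1

A backdoor path from Un to Ph is any simple undirected path whose first edge points into Un (i.e. leaves Un via a parent).
Parents of Un: {Ub}.
Enumerating:
  P1: Un <- Ub -> Jr <- Ph
That exhausts the simple backdoor paths. Count: 1.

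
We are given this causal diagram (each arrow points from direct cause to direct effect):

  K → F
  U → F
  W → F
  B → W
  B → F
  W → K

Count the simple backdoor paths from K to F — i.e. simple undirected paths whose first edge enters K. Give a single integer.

A backdoor path from K to F is any simple undirected path whose first edge points into K (i.e. leaves K via a parent).
Parents of K: {W}.
Enumerating:
  P1: K <- W <- B -> F
  P2: K <- W -> F
That exhausts the simple backdoor paths. Count: 2.

2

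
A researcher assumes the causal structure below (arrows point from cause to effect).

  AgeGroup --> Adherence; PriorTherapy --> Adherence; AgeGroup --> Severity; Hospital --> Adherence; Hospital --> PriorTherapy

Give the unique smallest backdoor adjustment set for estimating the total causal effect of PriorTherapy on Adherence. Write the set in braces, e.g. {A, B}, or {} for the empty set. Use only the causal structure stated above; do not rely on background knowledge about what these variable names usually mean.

Variables eligible for adjustment (non-descendants of PriorTherapy, excluding PriorTherapy and Adherence): {AgeGroup, Hospital, Severity}.
Backdoor paths from PriorTherapy to Adherence:
  P1: PriorTherapy <- Hospital -> Adherence
The empty set is not sufficient: P1 (PriorTherapy <- Hospital -> Adherence) has no collider blocking it and no conditioned non-collider, so it is open.
Try {Hospital}:
  P1: blocked at fork node Hospital ∈ conditioning set.
{Hospital} contains no descendant of PriorTherapy and blocks every backdoor path.
No other singleton works — e.g. {AgeGroup} leaves P1 open — so {Hospital} is the unique smallest valid adjustment set.

{Hospital}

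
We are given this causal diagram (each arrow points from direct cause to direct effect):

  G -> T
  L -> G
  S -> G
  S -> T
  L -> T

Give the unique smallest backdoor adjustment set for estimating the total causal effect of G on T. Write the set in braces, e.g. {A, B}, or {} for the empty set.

Variables eligible for adjustment (non-descendants of G, excluding G and T): {L, S}.
Backdoor paths from G to T:
  P1: G <- S -> T
  P2: G <- L -> T
The empty set is not sufficient: P1 (G <- S -> T) has no collider blocking it and no conditioned non-collider, so it is open.
Try {L, S}:
  P1: blocked at fork node S ∈ conditioning set.
  P2: blocked at fork node L ∈ conditioning set.
{L, S} contains no descendant of G and blocks every backdoor path.
Every element of {L, S} is needed (dropping L leaves P2 open; dropping S leaves P1 open), so no proper subset is valid.
Among all size-2 subsets of the eligible variables, only {L, S} blocks every backdoor path, so it is the unique smallest valid adjustment set.

{L, S}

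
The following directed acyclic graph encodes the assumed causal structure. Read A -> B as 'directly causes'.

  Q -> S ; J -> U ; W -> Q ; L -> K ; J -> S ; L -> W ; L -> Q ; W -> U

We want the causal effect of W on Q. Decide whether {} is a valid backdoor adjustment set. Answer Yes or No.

Backdoor paths from W to Q (paths whose first edge points into W):
  P1: W <- L -> Q
Condition 1 (no descendant of W in the set): holds — descendants of W are {Q, S, U}; none are in {}.
Condition 2 (every backdoor path blocked by {}):
  P1: open — no interior node is in the conditioning set.
{} does not satisfy the backdoor criterion.

No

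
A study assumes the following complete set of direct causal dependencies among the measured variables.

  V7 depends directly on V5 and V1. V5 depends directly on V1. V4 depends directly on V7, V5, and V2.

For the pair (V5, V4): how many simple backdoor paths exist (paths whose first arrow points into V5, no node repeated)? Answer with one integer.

A backdoor path from V5 to V4 is any simple undirected path whose first edge points into V5 (i.e. leaves V5 via a parent).
Parents of V5: {V1}.
Enumerating:
  P1: V5 <- V1 -> V7 -> V4
That exhausts the simple backdoor paths. Count: 1.

1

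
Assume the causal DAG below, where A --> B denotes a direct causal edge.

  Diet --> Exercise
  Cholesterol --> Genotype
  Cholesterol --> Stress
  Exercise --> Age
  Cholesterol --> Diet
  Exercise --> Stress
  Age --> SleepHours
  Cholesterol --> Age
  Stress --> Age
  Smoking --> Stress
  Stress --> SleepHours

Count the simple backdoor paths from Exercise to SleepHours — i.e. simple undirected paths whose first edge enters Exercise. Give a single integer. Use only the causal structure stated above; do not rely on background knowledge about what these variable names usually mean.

A backdoor path from Exercise to SleepHours is any simple undirected path whose first edge points into Exercise (i.e. leaves Exercise via a parent).
Parents of Exercise: {Diet}.
Enumerating:
  P1: Exercise <- Diet <- Cholesterol -> Stress -> Age -> SleepHours
  P2: Exercise <- Diet <- Cholesterol -> Stress -> SleepHours
  P3: Exercise <- Diet <- Cholesterol -> Age <- Stress -> SleepHours
  P4: Exercise <- Diet <- Cholesterol -> Age -> SleepHours
That exhausts the simple backdoor paths. Count: 4.

4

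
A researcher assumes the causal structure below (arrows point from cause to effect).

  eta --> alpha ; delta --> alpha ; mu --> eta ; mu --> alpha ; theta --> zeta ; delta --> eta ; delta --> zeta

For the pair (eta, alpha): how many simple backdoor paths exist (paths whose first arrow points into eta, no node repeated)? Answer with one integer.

2

A backdoor path from eta to alpha is any simple undirected path whose first edge points into eta (i.e. leaves eta via a parent).
Parents of eta: {delta, mu}.
Enumerating:
  P1: eta <- mu -> alpha
  P2: eta <- delta -> alpha
That exhausts the simple backdoor paths. Count: 2.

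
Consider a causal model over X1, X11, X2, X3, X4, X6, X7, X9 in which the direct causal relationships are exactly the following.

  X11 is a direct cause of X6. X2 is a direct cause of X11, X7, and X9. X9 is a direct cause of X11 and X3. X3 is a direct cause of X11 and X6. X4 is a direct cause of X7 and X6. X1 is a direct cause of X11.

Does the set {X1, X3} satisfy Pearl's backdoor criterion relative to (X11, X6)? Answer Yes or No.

Backdoor paths from X11 to X6 (paths whose first edge points into X11):
  P1: X11 <- X2 -> X9 -> X3 -> X6
  P2: X11 <- X2 -> X7 <- X4 -> X6
  P3: X11 <- X9 <- X2 -> X7 <- X4 -> X6
  P4: X11 <- X9 -> X3 -> X6
  P5: X11 <- X3 <- X9 <- X2 -> X7 <- X4 -> X6
  P6: X11 <- X3 -> X6
Condition 1 (no descendant of X11 in the set): holds — descendants of X11 are {X6}; none are in {X1, X3}.
Condition 2 (every backdoor path blocked by {X1, X3}):
  P1: blocked at chain node X3 ∈ conditioning set.
  P2: blocked at collider X7 (neither it nor any descendant is in the conditioning set).
  P3: blocked at collider X7 (neither it nor any descendant is in the conditioning set).
  P4: blocked at chain node X3 ∈ conditioning set.
  P5: blocked at chain node X3 ∈ conditioning set.
  P6: blocked at fork node X3 ∈ conditioning set.
{X1, X3} satisfies the backdoor criterion.

Yes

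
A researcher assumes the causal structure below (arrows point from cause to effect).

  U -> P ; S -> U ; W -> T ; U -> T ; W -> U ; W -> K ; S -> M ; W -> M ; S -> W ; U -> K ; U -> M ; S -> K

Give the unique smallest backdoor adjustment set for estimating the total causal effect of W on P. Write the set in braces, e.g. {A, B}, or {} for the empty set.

Variables eligible for adjustment (non-descendants of W, excluding W and P): {S}.
Backdoor paths from W to P:
  P1: W <- S -> U -> P
  P2: W <- S -> M <- U -> P
  P3: W <- S -> K <- U -> P
The empty set is not sufficient: P1 (W <- S -> U -> P) has no collider blocking it and no conditioned non-collider, so it is open.
Try {S}:
  P1: blocked at fork node S ∈ conditioning set.
  P2: blocked at fork node S ∈ conditioning set.
  P3: blocked at fork node S ∈ conditioning set.
{S} contains no descendant of W and blocks every backdoor path.
{S} is the unique smallest valid adjustment set.

{S}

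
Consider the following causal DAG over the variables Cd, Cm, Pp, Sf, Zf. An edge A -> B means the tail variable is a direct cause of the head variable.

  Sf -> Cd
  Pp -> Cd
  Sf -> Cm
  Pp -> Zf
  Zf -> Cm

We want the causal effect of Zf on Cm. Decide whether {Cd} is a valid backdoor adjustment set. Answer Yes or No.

No

Backdoor paths from Zf to Cm (paths whose first edge points into Zf):
  P1: Zf <- Pp -> Cd <- Sf -> Cm
Condition 1 (no descendant of Zf in the set): holds — descendants of Zf are {Cm}; none are in {Cd}.
Condition 2 (every backdoor path blocked by {Cd}):
  P1: open — collider(s) Cd are conditioned on (or have a conditioned descendant) and no non-collider on the path is in the set.
{Cd} does not satisfy the backdoor criterion.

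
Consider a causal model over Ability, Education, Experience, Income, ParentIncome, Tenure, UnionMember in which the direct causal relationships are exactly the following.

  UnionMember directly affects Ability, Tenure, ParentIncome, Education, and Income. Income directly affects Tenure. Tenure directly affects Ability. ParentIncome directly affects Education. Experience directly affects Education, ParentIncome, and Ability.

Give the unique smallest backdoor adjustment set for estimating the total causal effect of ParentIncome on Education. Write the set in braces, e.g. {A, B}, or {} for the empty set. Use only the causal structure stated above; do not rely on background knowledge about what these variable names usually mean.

{Experience, UnionMember}

Variables eligible for adjustment (non-descendants of ParentIncome, excluding ParentIncome and Education): {Ability, Experience, Income, Tenure, UnionMember}.
Backdoor paths from ParentIncome to Education:
  P1: ParentIncome <- UnionMember -> Income -> Tenure -> Ability <- Experience -> Education
  P2: ParentIncome <- UnionMember -> Tenure -> Ability <- Experience -> Education
  P3: ParentIncome <- UnionMember -> Ability <- Experience -> Education
  P4: ParentIncome <- UnionMember -> Education
  P5: ParentIncome <- Experience -> Ability <- UnionMember -> Education
  P6: ParentIncome <- Experience -> Ability <- Tenure <- UnionMember -> Education
  P7: ParentIncome <- Experience -> Ability <- Tenure <- Income <- UnionMember -> Education
  P8: ParentIncome <- Experience -> Education
The empty set is not sufficient: P4 (ParentIncome <- UnionMember -> Education) has no collider blocking it and no conditioned non-collider, so it is open.
Try {Experience, UnionMember}:
  P1: blocked at fork node UnionMember ∈ conditioning set.
  P2: blocked at fork node UnionMember ∈ conditioning set.
  P3: blocked at fork node UnionMember ∈ conditioning set.
  P4: blocked at fork node UnionMember ∈ conditioning set.
  P5: blocked at fork node Experience ∈ conditioning set.
  P6: blocked at fork node Experience ∈ conditioning set.
  P7: blocked at fork node Experience ∈ conditioning set.
  P8: blocked at fork node Experience ∈ conditioning set.
{Experience, UnionMember} contains no descendant of ParentIncome and blocks every backdoor path.
Every element of {Experience, UnionMember} is needed (dropping Experience leaves P8 open; dropping UnionMember leaves P4 open), so no proper subset is valid.
Among all size-2 subsets of the eligible variables, only {Experience, UnionMember} blocks every backdoor path, so it is the unique smallest valid adjustment set.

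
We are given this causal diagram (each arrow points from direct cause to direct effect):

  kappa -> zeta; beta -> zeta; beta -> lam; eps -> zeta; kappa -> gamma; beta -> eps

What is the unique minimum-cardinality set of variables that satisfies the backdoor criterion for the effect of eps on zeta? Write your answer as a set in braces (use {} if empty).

{beta}

Variables eligible for adjustment (non-descendants of eps, excluding eps and zeta): {beta, gamma, kappa, lam}.
Backdoor paths from eps to zeta:
  P1: eps <- beta -> zeta
The empty set is not sufficient: P1 (eps <- beta -> zeta) has no collider blocking it and no conditioned non-collider, so it is open.
Try {beta}:
  P1: blocked at fork node beta ∈ conditioning set.
{beta} contains no descendant of eps and blocks every backdoor path.
No other singleton works — e.g. {kappa} leaves P1 open — so {beta} is the unique smallest valid adjustment set.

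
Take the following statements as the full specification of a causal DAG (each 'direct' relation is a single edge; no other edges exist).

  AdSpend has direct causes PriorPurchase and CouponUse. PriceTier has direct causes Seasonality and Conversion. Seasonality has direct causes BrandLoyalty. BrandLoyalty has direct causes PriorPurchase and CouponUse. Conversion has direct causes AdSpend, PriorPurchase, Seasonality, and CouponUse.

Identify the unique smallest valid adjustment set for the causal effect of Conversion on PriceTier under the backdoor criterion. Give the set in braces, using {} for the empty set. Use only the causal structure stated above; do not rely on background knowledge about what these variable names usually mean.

{Seasonality}

Variables eligible for adjustment (non-descendants of Conversion, excluding Conversion and PriceTier): {AdSpend, BrandLoyalty, CouponUse, PriorPurchase, Seasonality}.
Backdoor paths from Conversion to PriceTier:
  P1: Conversion <- PriorPurchase -> BrandLoyalty -> Seasonality -> PriceTier
  P2: Conversion <- PriorPurchase -> AdSpend <- CouponUse -> BrandLoyalty -> Seasonality -> PriceTier
  P3: Conversion <- CouponUse -> BrandLoyalty -> Seasonality -> PriceTier
  P4: Conversion <- CouponUse -> AdSpend <- PriorPurchase -> BrandLoyalty -> Seasonality -> PriceTier
  P5: Conversion <- AdSpend <- PriorPurchase -> BrandLoyalty -> Seasonality -> PriceTier
  P6: Conversion <- AdSpend <- CouponUse -> BrandLoyalty -> Seasonality -> PriceTier
  P7: Conversion <- Seasonality -> PriceTier
The empty set is not sufficient: P1 (Conversion <- PriorPurchase -> BrandLoyalty -> Seasonality -> PriceTier) has no collider blocking it and no conditioned non-collider, so it is open.
Try {Seasonality}:
  P1: blocked at chain node Seasonality ∈ conditioning set.
  P2: blocked at collider AdSpend (neither it nor any descendant is in the conditioning set).
  P3: blocked at chain node Seasonality ∈ conditioning set.
  P4: blocked at collider AdSpend (neither it nor any descendant is in the conditioning set).
  P5: blocked at chain node Seasonality ∈ conditioning set.
  P6: blocked at chain node Seasonality ∈ conditioning set.
  P7: blocked at fork node Seasonality ∈ conditioning set.
{Seasonality} contains no descendant of Conversion and blocks every backdoor path.
No other singleton works — e.g. {PriorPurchase} leaves P3 open — so {Seasonality} is the unique smallest valid adjustment set.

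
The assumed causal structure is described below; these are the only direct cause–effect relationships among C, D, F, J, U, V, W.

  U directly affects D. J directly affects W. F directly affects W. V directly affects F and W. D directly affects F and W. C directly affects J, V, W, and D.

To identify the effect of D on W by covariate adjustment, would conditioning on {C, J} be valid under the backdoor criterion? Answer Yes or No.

Yes

Backdoor paths from D to W (paths whose first edge points into D):
  P1: D <- C -> V -> F -> W
  P2: D <- C -> V -> W
  P3: D <- C -> J -> W
  P4: D <- C -> W
Condition 1 (no descendant of D in the set): holds — descendants of D are {F, W}; none are in {C, J}.
Condition 2 (every backdoor path blocked by {C, J}):
  P1: blocked at fork node C ∈ conditioning set.
  P2: blocked at fork node C ∈ conditioning set.
  P3: blocked at fork node C ∈ conditioning set.
  P4: blocked at fork node C ∈ conditioning set.
{C, J} satisfies the backdoor criterion.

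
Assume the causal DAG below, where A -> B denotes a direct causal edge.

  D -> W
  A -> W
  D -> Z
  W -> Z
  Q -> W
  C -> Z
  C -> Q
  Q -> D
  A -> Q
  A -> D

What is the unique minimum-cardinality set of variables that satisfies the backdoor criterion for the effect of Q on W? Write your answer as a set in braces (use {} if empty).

Variables eligible for adjustment (non-descendants of Q, excluding Q and W): {A, C}.
Backdoor paths from Q to W:
  P1: Q <- C -> Z <- D <- A -> W
  P2: Q <- C -> Z <- D -> W
  P3: Q <- C -> Z <- W
  P4: Q <- A -> D -> W
  P5: Q <- A -> D -> Z <- W
  P6: Q <- A -> W
The empty set is not sufficient: P4 (Q <- A -> D -> W) has no collider blocking it and no conditioned non-collider, so it is open.
Try {A}:
  P1: blocked at collider Z (neither it nor any descendant is in the conditioning set).
  P2: blocked at collider Z (neither it nor any descendant is in the conditioning set).
  P3: blocked at collider Z (neither it nor any descendant is in the conditioning set).
  P4: blocked at fork node A ∈ conditioning set.
  P5: blocked at fork node A ∈ conditioning set.
  P6: blocked at fork node A ∈ conditioning set.
{A} contains no descendant of Q and blocks every backdoor path.
No other singleton works — e.g. {C} leaves P4 open — so {A} is the unique smallest valid adjustment set.

{A}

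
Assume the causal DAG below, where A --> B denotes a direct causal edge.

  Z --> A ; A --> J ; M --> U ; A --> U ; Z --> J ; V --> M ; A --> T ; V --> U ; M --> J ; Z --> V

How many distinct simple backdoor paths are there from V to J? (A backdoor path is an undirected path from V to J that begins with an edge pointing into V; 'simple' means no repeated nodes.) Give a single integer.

A backdoor path from V to J is any simple undirected path whose first edge points into V (i.e. leaves V via a parent).
Parents of V: {Z}.
Enumerating:
  P1: V <- Z -> A -> J
  P2: V <- Z -> A -> U <- M -> J
  P3: V <- Z -> J
That exhausts the simple backdoor paths. Count: 3.

3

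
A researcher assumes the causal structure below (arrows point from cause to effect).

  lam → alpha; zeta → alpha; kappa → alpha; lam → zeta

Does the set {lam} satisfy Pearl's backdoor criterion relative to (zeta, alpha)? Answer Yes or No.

Backdoor paths from zeta to alpha (paths whose first edge points into zeta):
  P1: zeta <- lam -> alpha
Condition 1 (no descendant of zeta in the set): holds — descendants of zeta are {alpha}; none are in {lam}.
Condition 2 (every backdoor path blocked by {lam}):
  P1: blocked at fork node lam ∈ conditioning set.
{lam} satisfies the backdoor criterion.

Yes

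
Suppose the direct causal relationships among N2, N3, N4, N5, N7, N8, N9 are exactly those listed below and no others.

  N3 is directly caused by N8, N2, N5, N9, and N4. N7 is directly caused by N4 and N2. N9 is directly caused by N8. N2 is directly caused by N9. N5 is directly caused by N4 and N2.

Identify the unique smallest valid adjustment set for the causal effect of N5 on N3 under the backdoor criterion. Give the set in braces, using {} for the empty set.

{N2, N4}

Variables eligible for adjustment (non-descendants of N5, excluding N5 and N3): {N2, N4, N7, N8, N9}.
Backdoor paths from N5 to N3:
  P1: N5 <- N4 -> N7 <- N2 <- N9 <- N8 -> N3
  P2: N5 <- N4 -> N7 <- N2 <- N9 -> N3
  P3: N5 <- N4 -> N7 <- N2 -> N3
  P4: N5 <- N4 -> N3
  P5: N5 <- N2 <- N9 <- N8 -> N3
  P6: N5 <- N2 <- N9 -> N3
  P7: N5 <- N2 -> N7 <- N4 -> N3
  P8: N5 <- N2 -> N3
The empty set is not sufficient: P4 (N5 <- N4 -> N3) has no collider blocking it and no conditioned non-collider, so it is open.
Try {N2, N4}:
  P1: blocked at fork node N4 ∈ conditioning set.
  P2: blocked at fork node N4 ∈ conditioning set.
  P3: blocked at fork node N4 ∈ conditioning set.
  P4: blocked at fork node N4 ∈ conditioning set.
  P5: blocked at chain node N2 ∈ conditioning set.
  P6: blocked at chain node N2 ∈ conditioning set.
  P7: blocked at fork node N2 ∈ conditioning set.
  P8: blocked at fork node N2 ∈ conditioning set.
{N2, N4} contains no descendant of N5 and blocks every backdoor path.
Every element of {N2, N4} is needed (dropping N2 leaves P5 open; dropping N4 leaves P4 open), so no proper subset is valid.
Among all size-2 subsets of the eligible variables, only {N2, N4} blocks every backdoor path, so it is the unique smallest valid adjustment set.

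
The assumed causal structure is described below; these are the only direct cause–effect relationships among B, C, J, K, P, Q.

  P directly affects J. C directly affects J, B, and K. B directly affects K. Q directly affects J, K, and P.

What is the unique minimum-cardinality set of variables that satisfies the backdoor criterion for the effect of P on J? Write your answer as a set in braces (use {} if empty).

{Q}

Variables eligible for adjustment (non-descendants of P, excluding P and J): {B, C, K, Q}.
Backdoor paths from P to J:
  P1: P <- Q -> K <- C -> J
  P2: P <- Q -> K <- B <- C -> J
  P3: P <- Q -> J
The empty set is not sufficient: P3 (P <- Q -> J) has no collider blocking it and no conditioned non-collider, so it is open.
Try {Q}:
  P1: blocked at fork node Q ∈ conditioning set.
  P2: blocked at fork node Q ∈ conditioning set.
  P3: blocked at fork node Q ∈ conditioning set.
{Q} contains no descendant of P and blocks every backdoor path.
No other singleton works — e.g. {C} leaves P3 open — so {Q} is the unique smallest valid adjustment set.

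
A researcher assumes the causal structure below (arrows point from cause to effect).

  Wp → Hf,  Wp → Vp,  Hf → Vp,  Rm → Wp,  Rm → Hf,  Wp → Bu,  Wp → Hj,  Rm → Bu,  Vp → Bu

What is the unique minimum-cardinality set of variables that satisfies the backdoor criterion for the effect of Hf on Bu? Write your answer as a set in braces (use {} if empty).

Variables eligible for adjustment (non-descendants of Hf, excluding Hf and Bu): {Hj, Rm, Wp}.
Backdoor paths from Hf to Bu:
  P1: Hf <- Rm -> Wp -> Vp -> Bu
  P2: Hf <- Rm -> Wp -> Bu
  P3: Hf <- Rm -> Bu
  P4: Hf <- Wp <- Rm -> Bu
  P5: Hf <- Wp -> Vp -> Bu
  P6: Hf <- Wp -> Bu
The empty set is not sufficient: P1 (Hf <- Rm -> Wp -> Vp -> Bu) has no collider blocking it and no conditioned non-collider, so it is open.
Try {Rm, Wp}:
  P1: blocked at fork node Rm ∈ conditioning set.
  P2: blocked at fork node Rm ∈ conditioning set.
  P3: blocked at fork node Rm ∈ conditioning set.
  P4: blocked at chain node Wp ∈ conditioning set.
  P5: blocked at fork node Wp ∈ conditioning set.
  P6: blocked at fork node Wp ∈ conditioning set.
{Rm, Wp} contains no descendant of Hf and blocks every backdoor path.
Every element of {Rm, Wp} is needed (dropping Rm leaves P3 open; dropping Wp leaves P5 open), so no proper subset is valid.
Among all size-2 subsets of the eligible variables, only {Rm, Wp} blocks every backdoor path, so it is the unique smallest valid adjustment set.

{Rm, Wp}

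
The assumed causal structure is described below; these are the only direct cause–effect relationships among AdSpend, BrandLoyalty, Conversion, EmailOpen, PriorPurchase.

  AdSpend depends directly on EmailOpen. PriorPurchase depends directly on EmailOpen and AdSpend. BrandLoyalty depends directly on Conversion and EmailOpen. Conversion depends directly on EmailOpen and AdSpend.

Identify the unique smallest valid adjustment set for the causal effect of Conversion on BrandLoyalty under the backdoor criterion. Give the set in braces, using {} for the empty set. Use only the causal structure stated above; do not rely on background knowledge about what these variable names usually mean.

Variables eligible for adjustment (non-descendants of Conversion, excluding Conversion and BrandLoyalty): {AdSpend, EmailOpen, PriorPurchase}.
Backdoor paths from Conversion to BrandLoyalty:
  P1: Conversion <- EmailOpen -> BrandLoyalty
  P2: Conversion <- AdSpend <- EmailOpen -> BrandLoyalty
  P3: Conversion <- AdSpend -> PriorPurchase <- EmailOpen -> BrandLoyalty
The empty set is not sufficient: P1 (Conversion <- EmailOpen -> BrandLoyalty) has no collider blocking it and no conditioned non-collider, so it is open.
Try {EmailOpen}:
  P1: blocked at fork node EmailOpen ∈ conditioning set.
  P2: blocked at fork node EmailOpen ∈ conditioning set.
  P3: blocked at collider PriorPurchase (neither it nor any descendant is in the conditioning set).
{EmailOpen} contains no descendant of Conversion and blocks every backdoor path.
No other singleton works — e.g. {AdSpend} leaves P1 open — so {EmailOpen} is the unique smallest valid adjustment set.

{EmailOpen}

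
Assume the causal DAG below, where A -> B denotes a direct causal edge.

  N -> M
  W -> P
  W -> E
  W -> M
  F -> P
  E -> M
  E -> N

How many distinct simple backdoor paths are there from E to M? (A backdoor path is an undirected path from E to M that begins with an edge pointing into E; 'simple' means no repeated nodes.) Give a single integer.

1

A backdoor path from E to M is any simple undirected path whose first edge points into E (i.e. leaves E via a parent).
Parents of E: {W}.
Enumerating:
  P1: E <- W -> M
That exhausts the simple backdoor paths. Count: 1.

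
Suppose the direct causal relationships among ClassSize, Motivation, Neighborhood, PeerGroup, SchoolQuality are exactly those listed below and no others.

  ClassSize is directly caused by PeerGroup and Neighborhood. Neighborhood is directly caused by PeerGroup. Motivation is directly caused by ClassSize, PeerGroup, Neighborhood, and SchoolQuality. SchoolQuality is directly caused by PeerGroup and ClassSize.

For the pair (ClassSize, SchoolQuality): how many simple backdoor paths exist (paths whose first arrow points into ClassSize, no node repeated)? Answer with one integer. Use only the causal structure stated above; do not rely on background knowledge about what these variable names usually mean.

7

A backdoor path from ClassSize to SchoolQuality is any simple undirected path whose first edge points into ClassSize (i.e. leaves ClassSize via a parent).
Parents of ClassSize: {Neighborhood, PeerGroup}.
Enumerating:
  P1: ClassSize <- PeerGroup -> Neighborhood -> Motivation <- SchoolQuality
  P2: ClassSize <- PeerGroup -> SchoolQuality
  P3: ClassSize <- PeerGroup -> Motivation <- SchoolQuality
  P4: ClassSize <- Neighborhood <- PeerGroup -> SchoolQuality
  P5: ClassSize <- Neighborhood <- PeerGroup -> Motivation <- SchoolQuality
  P6: ClassSize <- Neighborhood -> Motivation <- PeerGroup -> SchoolQuality
  P7: ClassSize <- Neighborhood -> Motivation <- SchoolQuality
That exhausts the simple backdoor paths. Count: 7.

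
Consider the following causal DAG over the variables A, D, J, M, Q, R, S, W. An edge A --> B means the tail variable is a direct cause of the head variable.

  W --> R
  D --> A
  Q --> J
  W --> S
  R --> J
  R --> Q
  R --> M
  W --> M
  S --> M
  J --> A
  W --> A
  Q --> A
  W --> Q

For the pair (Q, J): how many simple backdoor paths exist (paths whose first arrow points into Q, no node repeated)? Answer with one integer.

8

A backdoor path from Q to J is any simple undirected path whose first edge points into Q (i.e. leaves Q via a parent).
Parents of Q: {R, W}.
Enumerating:
  P1: Q <- W -> S -> M <- R -> J
  P2: Q <- W -> R -> J
  P3: Q <- W -> A <- J
  P4: Q <- W -> M <- R -> J
  P5: Q <- R <- W -> A <- J
  P6: Q <- R -> J
  P7: Q <- R -> M <- W -> A <- J
  P8: Q <- R -> M <- S <- W -> A <- J
That exhausts the simple backdoor paths. Count: 8.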